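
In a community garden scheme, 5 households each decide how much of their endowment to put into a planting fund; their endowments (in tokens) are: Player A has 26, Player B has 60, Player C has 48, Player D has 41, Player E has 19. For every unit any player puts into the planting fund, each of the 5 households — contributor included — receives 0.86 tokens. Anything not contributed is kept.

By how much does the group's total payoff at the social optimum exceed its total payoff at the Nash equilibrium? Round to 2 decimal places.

The private return per contributed unit is 0.86 < 1 for everyone, so the Nash equilibrium is zero contribution and the group total is Σ E_j = 26 + 60 + 48 + 41 + 19 = 194.
Each contributed unit returns 4.300 to the group, so the social optimum is full contribution by everyone: group total = 4.300 × 194 = 834.20.
Efficiency loss = (4.300 − 1) × 194 = 640.20.

640.20 tokens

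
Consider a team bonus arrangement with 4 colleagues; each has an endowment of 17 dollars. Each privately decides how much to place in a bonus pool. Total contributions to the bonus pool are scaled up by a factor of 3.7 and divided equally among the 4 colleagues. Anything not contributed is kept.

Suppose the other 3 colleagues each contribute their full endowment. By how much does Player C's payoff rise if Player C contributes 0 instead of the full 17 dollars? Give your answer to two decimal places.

Switching from a contribution of 17 to 0 lets Player C keep an extra 17 dollars, but lowers the bonus pool by 17, which costs Player C their own share of that drop: 3.7/4 × 17 = 15.72.
Net gain = 17 − 15.72 = 1.28. The private return per contributed unit (0.9250) is below 1, so free-riding is indeed the best response regardless of what the others do.

1.28 dollars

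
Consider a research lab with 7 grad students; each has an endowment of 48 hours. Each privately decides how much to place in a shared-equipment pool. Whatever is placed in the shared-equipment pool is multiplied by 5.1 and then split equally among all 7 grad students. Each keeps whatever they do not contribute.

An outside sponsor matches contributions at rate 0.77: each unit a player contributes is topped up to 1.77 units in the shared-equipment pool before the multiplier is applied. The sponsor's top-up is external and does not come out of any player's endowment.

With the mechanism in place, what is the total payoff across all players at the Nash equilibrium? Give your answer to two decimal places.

3033.07 hours

The effective private return per unit is now 5.1 × 1.77 / 7 = 1.2896 > 1, so every player's dominant strategy flips to full contribution.
At the Nash equilibrium everyone contributes 48. Group total payoff = 5.1 × 1.77 × 336 = 3033.07.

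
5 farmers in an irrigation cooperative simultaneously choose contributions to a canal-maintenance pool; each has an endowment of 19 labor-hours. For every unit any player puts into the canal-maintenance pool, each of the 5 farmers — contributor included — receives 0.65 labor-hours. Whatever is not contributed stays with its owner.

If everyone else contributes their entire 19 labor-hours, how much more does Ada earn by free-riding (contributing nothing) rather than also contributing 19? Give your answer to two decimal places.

6.65 labor-hours

Switching from a contribution of 19 to 0 lets Ada keep an extra 19 labor-hours, but lowers the canal-maintenance pool by 19, which costs Ada their own share of that drop: 0.65 × 19 = 12.35.
Net gain = 19 − 12.35 = 6.65. The private return per contributed unit (0.65) is below 1, so free-riding is indeed the best response regardless of what the others do.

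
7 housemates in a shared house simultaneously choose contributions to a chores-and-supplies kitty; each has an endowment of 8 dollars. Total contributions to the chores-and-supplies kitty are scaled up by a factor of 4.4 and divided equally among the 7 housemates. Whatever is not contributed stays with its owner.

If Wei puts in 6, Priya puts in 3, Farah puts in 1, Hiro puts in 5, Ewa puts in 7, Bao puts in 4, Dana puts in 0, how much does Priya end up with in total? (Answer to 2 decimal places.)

Total contributed: 6 + 3 + 1 + 5 + 7 + 4 + 0 = 26.
Each receives 4.4 × 26 / 7 = 16.34 from the chores-and-supplies kitty.
Priya keeps 8 − 3 = 5, so Priya's payoff is 5 + 16.34 = 21.34.

21.34 dollars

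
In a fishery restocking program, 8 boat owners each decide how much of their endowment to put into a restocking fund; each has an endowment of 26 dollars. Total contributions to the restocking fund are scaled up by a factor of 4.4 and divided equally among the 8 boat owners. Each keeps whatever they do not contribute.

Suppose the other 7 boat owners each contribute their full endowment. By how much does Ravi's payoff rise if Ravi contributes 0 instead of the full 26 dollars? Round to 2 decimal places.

11.70 dollars

Switching from a contribution of 26 to 0 lets Ravi keep an extra 26 dollars, but lowers the restocking fund by 26, which costs Ravi their own share of that drop: 4.4/8 × 26 = 14.30.
Net gain = 26 − 14.30 = 11.70. The private return per contributed unit (0.5500) is below 1, so free-riding is indeed the best response regardless of what the others do.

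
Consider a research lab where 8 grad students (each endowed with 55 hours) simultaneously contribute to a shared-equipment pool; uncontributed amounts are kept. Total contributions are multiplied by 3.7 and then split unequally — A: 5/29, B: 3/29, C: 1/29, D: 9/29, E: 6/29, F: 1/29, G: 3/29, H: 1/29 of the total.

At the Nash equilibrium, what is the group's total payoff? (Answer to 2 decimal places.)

For player j, contributing a unit is worthwhile iff 3.7 × (j's share) ≥ 1, i.e. iff j's share is at least 0.2703.
Only D (9/29) clears that bar, contributing 55; the remaining 7 contribute 0. Total contributed: 55.
The shared-equipment pool pays out 3.7 × 55 = 203.50 in total (split across the unequal shares, but the aggregate is all that matters for the group sum).
The 7 free-riders keep 55 each, adding 385. Group total = 385 + 203.50 = 588.50.

588.50 hours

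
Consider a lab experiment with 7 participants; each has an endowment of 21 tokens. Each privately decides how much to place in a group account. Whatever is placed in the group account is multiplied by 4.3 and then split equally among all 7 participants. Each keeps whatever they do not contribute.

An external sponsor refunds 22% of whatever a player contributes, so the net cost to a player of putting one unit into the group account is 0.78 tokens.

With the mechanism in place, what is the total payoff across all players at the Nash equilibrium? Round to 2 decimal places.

The effective private return is (4.3/7) / 0.78 = 0.7875, which is still under 1, so the mechanism doesn't change anyone's dominant strategy: zero contribution.
Everyone keeps their endowment and the group total is 7 × 21 = 147.

147.00 tokens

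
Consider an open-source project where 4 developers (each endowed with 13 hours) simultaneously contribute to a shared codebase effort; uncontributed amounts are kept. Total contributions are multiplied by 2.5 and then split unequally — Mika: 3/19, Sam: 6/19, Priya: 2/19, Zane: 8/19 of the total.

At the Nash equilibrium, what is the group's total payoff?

71.50 hours

A player with share s gets back 2.5·s per unit contributed, so full contribution is dominant for anyone with s > 1/2.5 = 0.4000 and zero contribution is dominant for anyone below.
Only Zane (8/19) clears that bar, contributing 13; the remaining 3 contribute 0. Total contributed: 13.
The shared codebase effort pays out 2.5 × 13 = 32.50 in total (split across the unequal shares, but the aggregate is all that matters for the group sum).
The 3 free-riders keep 13 each, adding 39. Group total = 39 + 32.50 = 71.50.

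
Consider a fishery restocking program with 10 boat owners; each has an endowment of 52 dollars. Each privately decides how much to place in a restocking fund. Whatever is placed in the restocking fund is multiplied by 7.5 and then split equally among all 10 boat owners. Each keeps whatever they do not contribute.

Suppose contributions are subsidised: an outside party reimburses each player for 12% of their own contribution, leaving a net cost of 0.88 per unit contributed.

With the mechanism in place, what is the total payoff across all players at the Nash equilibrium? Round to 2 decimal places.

520.00 dollars

With the mechanism, a contributed unit returns (7.5/10) / 0.88 = 0.8523 per unit of net cost — still below 1 — so contributing 0 remains dominant for every player.
At the Nash equilibrium no one contributes; group total payoff = 10 × 52 = 520.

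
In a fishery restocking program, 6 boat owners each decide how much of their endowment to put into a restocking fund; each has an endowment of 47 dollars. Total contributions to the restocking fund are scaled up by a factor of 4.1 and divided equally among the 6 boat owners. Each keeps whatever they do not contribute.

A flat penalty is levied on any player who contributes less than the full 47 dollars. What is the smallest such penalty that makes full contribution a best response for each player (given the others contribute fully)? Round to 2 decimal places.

Given the others contribute fully, the best deviation is to contribute 0 (any partial contribution still incurs the fine and gives up units whose private return 0.6833 is below 1).
Deviating from 47 to 0 saves 47 dollars but forfeits the deviator's share of the drop in the restocking fund: 4.1/6 × 47 = 32.12.
So the deviation gain is 47 − 32.12 = 14.88, and the fine must be at least 14.88 dollars to wipe it out.

14.88 dollars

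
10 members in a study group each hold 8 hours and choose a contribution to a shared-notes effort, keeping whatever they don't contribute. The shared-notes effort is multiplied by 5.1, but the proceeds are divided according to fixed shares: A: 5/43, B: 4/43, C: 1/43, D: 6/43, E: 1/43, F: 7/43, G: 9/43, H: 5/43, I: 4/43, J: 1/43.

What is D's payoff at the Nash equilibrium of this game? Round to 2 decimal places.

Player j's private return per contributed unit is 5.1 × (j's share). Contributing is weakly dominant for j when that share is at least 1/5.1 = 0.1961, and contributing 0 is dominant otherwise.
The only share above 0.1961 is G's 9/43, contributing 8; the remaining 9 contribute 0. Total contributed: 8.
D keeps 8 and receives 5.1 × 8 × 6/43 = 5.69 from the shared-notes effort, for a payoff of 13.69.

13.69 hours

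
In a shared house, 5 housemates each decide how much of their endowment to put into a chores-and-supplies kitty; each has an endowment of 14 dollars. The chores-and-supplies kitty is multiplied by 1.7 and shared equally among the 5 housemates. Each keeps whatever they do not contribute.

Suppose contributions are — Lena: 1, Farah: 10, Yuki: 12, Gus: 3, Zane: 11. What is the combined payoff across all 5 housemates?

Total contributed: 1 + 10 + 12 + 3 + 11 = 37; total kept: 5 × 14 − 37 = 33.
The chores-and-supplies kitty pays out 1.7 × 37 = 62.90 in aggregate.
Group total = 33 + 62.90 = 95.90.

95.90 dollars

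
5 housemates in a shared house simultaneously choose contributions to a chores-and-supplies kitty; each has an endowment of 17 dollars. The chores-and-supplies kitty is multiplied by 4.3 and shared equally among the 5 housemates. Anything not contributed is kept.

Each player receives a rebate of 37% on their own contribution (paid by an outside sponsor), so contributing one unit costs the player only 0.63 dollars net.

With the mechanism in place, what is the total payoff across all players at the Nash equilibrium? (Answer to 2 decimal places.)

Under the mechanism each unit contributed yields (4.3/5) / 0.63 = 1.3651 back to its contributor per unit of net cost, which exceeds 1, making full contribution the dominant choice for everyone.
So the Nash equilibrium is full contribution by all 5; the group earns 5 × (17 × 0.37 + 4.3 × 17) = 396.95.

396.95 dollars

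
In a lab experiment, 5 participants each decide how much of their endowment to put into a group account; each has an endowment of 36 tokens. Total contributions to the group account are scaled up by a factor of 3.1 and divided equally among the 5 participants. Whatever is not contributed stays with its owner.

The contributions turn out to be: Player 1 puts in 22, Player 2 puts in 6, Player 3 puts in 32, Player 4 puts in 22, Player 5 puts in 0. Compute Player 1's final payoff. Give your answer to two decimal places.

Total contributed: 22 + 6 + 32 + 22 + 0 = 82.
Each receives 3.1 × 82 / 5 = 50.84 from the group account.
Player 1 keeps 36 − 22 = 14, so Player 1's payoff is 14 + 50.84 = 64.84.

64.84 tokens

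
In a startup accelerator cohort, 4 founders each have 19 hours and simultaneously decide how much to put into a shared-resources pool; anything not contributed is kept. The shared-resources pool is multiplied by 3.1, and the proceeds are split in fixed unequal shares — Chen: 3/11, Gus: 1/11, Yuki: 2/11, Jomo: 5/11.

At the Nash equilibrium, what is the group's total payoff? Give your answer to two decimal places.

115.90 hours

Player j's private return per contributed unit is 3.1 × (j's share). Contributing is weakly dominant for j when that share is at least 1/3.1 = 0.3226, and contributing 0 is dominant otherwise.
The only share above 0.3226 is Jomo's 5/11, contributing 19; the remaining 3 contribute 0. Total contributed: 19.
The shared-resources pool pays out 3.1 × 19 = 58.90 in total (split across the unequal shares, but the aggregate is all that matters for the group sum).
The 3 free-riders keep 19 each, adding 57. Group total = 57 + 58.90 = 115.90.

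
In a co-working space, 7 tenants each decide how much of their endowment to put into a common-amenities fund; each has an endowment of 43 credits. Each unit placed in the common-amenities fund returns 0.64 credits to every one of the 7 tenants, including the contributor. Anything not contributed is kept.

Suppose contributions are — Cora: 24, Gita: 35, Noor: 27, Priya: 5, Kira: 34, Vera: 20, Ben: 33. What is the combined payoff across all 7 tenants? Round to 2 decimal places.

Total contributed: 24 + 35 + 27 + 5 + 34 + 20 + 33 = 178; total kept: 7 × 43 − 178 = 123.
The common-amenities fund pays out 0.64 × 7 × 178 = 797.44 in aggregate.
Group total = 123 + 797.44 = 920.44.

920.44 credits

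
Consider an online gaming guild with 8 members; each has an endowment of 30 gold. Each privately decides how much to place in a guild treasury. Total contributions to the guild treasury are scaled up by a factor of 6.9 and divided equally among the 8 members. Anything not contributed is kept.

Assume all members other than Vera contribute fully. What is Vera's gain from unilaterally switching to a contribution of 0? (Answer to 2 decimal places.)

Switching from a contribution of 30 to 0 lets Vera keep an extra 30 gold, but lowers the guild treasury by 30, which costs Vera their own share of that drop: 6.9/8 × 30 = 25.87.
Net gain = 30 − 25.87 = 4.13. The private return per contributed unit (0.8625) is below 1, so free-riding is indeed the best response regardless of what the others do.

4.13 gold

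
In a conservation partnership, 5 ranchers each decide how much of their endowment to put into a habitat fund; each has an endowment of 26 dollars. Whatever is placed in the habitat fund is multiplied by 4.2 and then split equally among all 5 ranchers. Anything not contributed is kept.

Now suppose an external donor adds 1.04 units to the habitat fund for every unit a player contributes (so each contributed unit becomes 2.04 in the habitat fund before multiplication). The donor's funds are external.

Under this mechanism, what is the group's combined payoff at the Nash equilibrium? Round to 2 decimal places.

The effective private return per unit is now 4.2 × 2.04 / 5 = 1.7136 > 1, so every player's dominant strategy flips to full contribution.
At the Nash equilibrium everyone contributes 26. Group total payoff = 4.2 × 2.04 × 130 = 1113.84.

1113.84 dollars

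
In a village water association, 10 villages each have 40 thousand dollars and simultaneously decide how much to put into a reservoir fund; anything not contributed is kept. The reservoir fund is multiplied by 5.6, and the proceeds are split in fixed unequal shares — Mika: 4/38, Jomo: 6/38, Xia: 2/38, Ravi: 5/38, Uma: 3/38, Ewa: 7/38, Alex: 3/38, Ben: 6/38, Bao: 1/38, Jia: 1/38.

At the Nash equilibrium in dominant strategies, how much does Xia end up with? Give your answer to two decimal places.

51.79 thousand dollars

A player with share s gets back 5.6·s per unit contributed, so full contribution is dominant for anyone with s > 1/5.6 = 0.1786 and zero contribution is dominant for anyone below.
Only Ewa (7/38) clears that bar, contributing 40; the remaining 9 contribute 0. Total contributed: 40.
Xia keeps 40 and receives 5.6 × 40 × 2/38 = 11.79 from the reservoir fund, for a payoff of 51.79.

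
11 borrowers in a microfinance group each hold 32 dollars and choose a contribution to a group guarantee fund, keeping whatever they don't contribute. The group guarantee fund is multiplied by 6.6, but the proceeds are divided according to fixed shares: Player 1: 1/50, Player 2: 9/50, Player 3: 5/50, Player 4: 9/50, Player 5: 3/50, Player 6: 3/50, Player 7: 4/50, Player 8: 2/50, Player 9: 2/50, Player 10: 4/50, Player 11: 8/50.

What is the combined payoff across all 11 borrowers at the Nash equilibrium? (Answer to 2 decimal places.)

Each unit j contributes comes back to j as 6.6 × (j's share), so j prefers to contribute only if that share exceeds 1/6.6 = 0.1515; otherwise keeping the unit dominates.
The shares above 0.1515 belong to Player 2, Player 4 and Player 11, contributing 32 each; the remaining 8 contribute 0. Total contributed: 96.
The group guarantee fund pays out 6.6 × 96 = 633.60 in total (split across the unequal shares, but the aggregate is all that matters for the group sum).
The 8 free-riders keep 32 each, adding 256. Group total = 256 + 633.60 = 889.60.

889.60 dollars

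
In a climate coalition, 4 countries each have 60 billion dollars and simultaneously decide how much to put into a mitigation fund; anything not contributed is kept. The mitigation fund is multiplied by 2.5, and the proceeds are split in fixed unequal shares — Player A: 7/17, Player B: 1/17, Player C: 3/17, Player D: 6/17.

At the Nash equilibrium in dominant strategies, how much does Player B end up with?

Player j's private return per contributed unit is 2.5 × (j's share). Contributing is weakly dominant for j when that share is at least 1/2.5 = 0.4000, and contributing 0 is dominant otherwise.
Only Player A (7/17) clears that bar, contributing 60; the remaining 3 contribute 0. Total contributed: 60.
Player B keeps 60 and receives 2.5 × 60 × 1/17 = 8.82 from the mitigation fund, for a payoff of 68.82.

68.82 billion dollars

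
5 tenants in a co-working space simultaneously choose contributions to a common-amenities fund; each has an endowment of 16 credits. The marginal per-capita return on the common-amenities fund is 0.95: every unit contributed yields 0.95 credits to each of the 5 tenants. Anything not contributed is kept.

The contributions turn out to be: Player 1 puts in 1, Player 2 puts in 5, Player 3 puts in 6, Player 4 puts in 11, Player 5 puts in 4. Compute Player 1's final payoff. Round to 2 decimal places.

Total contributed: 1 + 5 + 6 + 11 + 4 = 27.
Each receives 0.95 × 27 = 25.65 from the common-amenities fund.
Player 1 keeps 16 − 1 = 15, so Player 1's payoff is 15 + 25.65 = 40.65.

40.65 credits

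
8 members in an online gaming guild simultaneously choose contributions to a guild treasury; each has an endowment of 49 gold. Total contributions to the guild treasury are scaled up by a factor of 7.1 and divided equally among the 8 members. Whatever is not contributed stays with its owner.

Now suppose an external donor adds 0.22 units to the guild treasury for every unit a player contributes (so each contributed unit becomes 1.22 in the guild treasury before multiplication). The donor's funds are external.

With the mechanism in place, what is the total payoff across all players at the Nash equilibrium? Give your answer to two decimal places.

3395.50 gold

Under the mechanism each unit contributed yields 7.1 × 1.22 / 8 = 1.0828 back to its contributor per unit of net cost, which exceeds 1, making full contribution the dominant choice for everyone.
So the Nash equilibrium is full contribution by all 8; the group earns 7.1 × 1.22 × 392 = 3395.50.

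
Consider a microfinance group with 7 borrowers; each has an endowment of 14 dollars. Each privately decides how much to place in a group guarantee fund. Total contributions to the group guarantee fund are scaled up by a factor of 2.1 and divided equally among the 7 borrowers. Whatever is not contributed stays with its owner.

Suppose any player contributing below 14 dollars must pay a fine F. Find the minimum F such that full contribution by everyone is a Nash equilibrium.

Given the others contribute fully, the best deviation is to contribute 0 (any partial contribution still incurs the fine and gives up units whose private return 0.3000 is below 1).
Deviating from 14 to 0 saves 14 dollars but forfeits the deviator's share of the drop in the group guarantee fund: 2.1/7 × 14 = 4.20.
So the deviation gain is 14 − 4.20 = 9.80, and the fine must be at least 9.80 dollars to wipe it out.

9.80 dollars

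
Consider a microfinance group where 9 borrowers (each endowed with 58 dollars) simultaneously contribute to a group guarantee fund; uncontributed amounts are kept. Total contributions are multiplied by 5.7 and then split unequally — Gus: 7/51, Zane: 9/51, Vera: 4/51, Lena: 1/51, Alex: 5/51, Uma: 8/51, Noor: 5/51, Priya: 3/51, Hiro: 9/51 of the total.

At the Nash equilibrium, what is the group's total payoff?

Each unit j contributes comes back to j as 5.7 × (j's share), so j prefers to contribute only if that share exceeds 1/5.7 = 0.1754; otherwise keeping the unit dominates.
The shares above 0.1754 belong to Zane and Hiro, contributing 58 each; the remaining 7 contribute 0. Total contributed: 116.
The group guarantee fund pays out 5.7 × 116 = 661.20 in total (split across the unequal shares, but the aggregate is all that matters for the group sum).
The 7 free-riders keep 58 each, adding 406. Group total = 406 + 661.20 = 1067.20.

1067.20 dollars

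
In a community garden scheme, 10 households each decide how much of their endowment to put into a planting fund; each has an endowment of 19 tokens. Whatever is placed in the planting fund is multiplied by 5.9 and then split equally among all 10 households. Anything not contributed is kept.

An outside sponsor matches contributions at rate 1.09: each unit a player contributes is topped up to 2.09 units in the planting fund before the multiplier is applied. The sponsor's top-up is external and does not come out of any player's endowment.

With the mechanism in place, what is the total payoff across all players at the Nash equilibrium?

2342.89 tokens

Under the mechanism each unit contributed yields 5.9 × 2.09 / 10 = 1.2331 back to its contributor per unit of net cost, which exceeds 1, making full contribution the dominant choice for everyone.
So the Nash equilibrium is full contribution by all 10; the group earns 5.9 × 2.09 × 190 = 2342.89.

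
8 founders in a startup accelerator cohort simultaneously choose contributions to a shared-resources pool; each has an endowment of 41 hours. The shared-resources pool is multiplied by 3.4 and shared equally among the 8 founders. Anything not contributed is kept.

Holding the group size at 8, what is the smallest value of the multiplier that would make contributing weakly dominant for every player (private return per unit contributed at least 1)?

8

A contributed unit returns (multiplier)/8 to its contributor.
This reaches 1 exactly when the multiplier is 8.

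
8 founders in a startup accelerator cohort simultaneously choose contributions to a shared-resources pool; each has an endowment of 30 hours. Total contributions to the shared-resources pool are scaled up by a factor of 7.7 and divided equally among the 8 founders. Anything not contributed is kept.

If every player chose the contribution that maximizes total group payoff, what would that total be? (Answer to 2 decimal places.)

1848.00 hours

Each contributed unit returns 7.700 to the group as a whole (0.9625 to each of 8 players), which exceeds 1, so the social optimum is full contribution: group total = 7.700 × 240 = 1848.00.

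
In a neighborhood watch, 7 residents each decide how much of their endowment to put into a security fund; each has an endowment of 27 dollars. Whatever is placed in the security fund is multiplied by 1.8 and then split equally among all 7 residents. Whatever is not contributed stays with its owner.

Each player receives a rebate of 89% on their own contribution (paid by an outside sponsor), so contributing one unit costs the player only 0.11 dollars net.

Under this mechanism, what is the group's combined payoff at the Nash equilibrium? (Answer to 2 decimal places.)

Under the mechanism each unit contributed yields (1.8/7) / 0.11 = 2.3377 back to its contributor per unit of net cost, which exceeds 1, making full contribution the dominant choice for everyone.
At the Nash equilibrium everyone contributes 27. Group total payoff = 7 × (27 × 0.89 + 1.8 × 27) = 508.41.

508.41 dollars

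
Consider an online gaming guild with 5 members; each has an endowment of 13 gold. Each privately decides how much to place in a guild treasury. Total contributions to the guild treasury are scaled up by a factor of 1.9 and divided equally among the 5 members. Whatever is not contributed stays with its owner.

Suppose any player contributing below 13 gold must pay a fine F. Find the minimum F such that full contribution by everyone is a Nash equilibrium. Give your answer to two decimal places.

8.06 gold

Given the others contribute fully, the best deviation is to contribute 0 (any partial contribution still incurs the fine and gives up units whose private return 0.3800 is below 1).
Deviating from 13 to 0 saves 13 gold but forfeits the deviator's share of the drop in the guild treasury: 1.9/5 × 13 = 4.94.
So the deviation gain is 13 − 4.94 = 8.06, and the fine must be at least 8.06 gold to wipe it out.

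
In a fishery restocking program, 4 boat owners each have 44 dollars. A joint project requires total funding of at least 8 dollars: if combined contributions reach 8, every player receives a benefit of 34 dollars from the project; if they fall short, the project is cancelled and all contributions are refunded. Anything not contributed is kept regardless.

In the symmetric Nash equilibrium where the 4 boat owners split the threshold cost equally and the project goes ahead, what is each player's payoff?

Equal share of the threshold: 8/4 = 2.
At this profile no one gains by cutting their contribution: any cut drops the total below 8, the project is cancelled, contributions are refunded, and the deviator ends with 44, which is less than 44 − 2 + 34 = 76. Contributing more than 2 just wastes the excess. So contributing exactly 2 is a best response.
Each player's payoff: 44 − 2 + 34 = 76.

76 dollars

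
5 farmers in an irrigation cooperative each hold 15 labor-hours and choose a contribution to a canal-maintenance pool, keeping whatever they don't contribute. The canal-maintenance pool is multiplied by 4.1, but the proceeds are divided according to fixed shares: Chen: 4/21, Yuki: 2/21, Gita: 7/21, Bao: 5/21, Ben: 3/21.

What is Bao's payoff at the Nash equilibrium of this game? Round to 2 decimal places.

29.64 labor-hours

A player with share s gets back 4.1·s per unit contributed, so full contribution is dominant for anyone with s > 1/4.1 = 0.2439 and zero contribution is dominant for anyone below.
Gita alone (share 7/21) is above the threshold, contributing 15; the remaining 4 contribute 0. Total contributed: 15.
Bao keeps 15 and receives 4.1 × 15 × 5/21 = 14.64 from the canal-maintenance pool, for a payoff of 29.64.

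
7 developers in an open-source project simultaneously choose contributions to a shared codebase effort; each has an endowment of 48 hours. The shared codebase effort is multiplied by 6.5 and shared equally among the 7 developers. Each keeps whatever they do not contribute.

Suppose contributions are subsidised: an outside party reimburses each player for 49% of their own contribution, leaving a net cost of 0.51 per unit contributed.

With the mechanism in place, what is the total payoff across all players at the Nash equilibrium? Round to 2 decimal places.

With the mechanism, a contributed unit returns (6.5/7) / 0.51 = 1.8207 per unit of net cost to the contributor — now above 1 — so contributing fully is weakly dominant for every player.
At the Nash equilibrium everyone contributes 48. Group total payoff = 7 × (48 × 0.49 + 6.5 × 48) = 2348.64.

2348.64 hours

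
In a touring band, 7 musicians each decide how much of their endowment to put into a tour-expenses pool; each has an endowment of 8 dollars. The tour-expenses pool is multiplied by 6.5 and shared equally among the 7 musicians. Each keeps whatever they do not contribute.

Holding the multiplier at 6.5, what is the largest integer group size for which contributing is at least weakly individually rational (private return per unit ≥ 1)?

Private return per unit is 6.5/(group size), which is ≥ 1 whenever the group size is ≤ 6.5.
The largest such integer is 6.

6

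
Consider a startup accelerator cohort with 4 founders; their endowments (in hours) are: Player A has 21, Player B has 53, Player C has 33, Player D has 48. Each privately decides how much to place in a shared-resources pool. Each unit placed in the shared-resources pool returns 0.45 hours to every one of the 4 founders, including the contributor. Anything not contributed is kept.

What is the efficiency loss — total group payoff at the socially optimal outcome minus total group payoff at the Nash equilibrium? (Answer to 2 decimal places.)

124.00 hours

The private return per contributed unit is 0.45 < 1 for everyone, so the Nash equilibrium is zero contribution and the group total is Σ E_j = 21 + 53 + 33 + 48 = 155.
Each contributed unit returns 1.800 to the group, so the social optimum is full contribution by everyone: group total = 1.800 × 155 = 279.00.
Efficiency loss = (1.800 − 1) × 155 = 124.00.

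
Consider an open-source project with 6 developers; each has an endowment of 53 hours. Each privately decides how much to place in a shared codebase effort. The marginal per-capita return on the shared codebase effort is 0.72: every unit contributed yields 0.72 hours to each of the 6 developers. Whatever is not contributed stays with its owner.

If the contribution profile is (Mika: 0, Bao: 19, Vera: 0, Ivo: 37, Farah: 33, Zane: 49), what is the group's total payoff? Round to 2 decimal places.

Total contributed: 0 + 19 + 0 + 37 + 33 + 49 = 138; total kept: 6 × 53 − 138 = 180.
The shared codebase effort pays out 0.72 × 6 × 138 = 596.16 in aggregate.
Group total = 180 + 596.16 = 776.16.

776.16 hours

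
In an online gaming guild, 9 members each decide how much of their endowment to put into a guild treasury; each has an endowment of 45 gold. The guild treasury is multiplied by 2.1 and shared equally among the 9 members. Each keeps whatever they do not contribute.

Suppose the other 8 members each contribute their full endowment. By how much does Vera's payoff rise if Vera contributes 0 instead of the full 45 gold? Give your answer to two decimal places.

Switching from a contribution of 45 to 0 lets Vera keep an extra 45 gold, but lowers the guild treasury by 45, which costs Vera their own share of that drop: 2.1/9 × 45 = 10.50.
Net gain = 45 − 10.50 = 34.50. The private return per contributed unit (0.2333) is below 1, so free-riding is indeed the best response regardless of what the others do.

34.50 gold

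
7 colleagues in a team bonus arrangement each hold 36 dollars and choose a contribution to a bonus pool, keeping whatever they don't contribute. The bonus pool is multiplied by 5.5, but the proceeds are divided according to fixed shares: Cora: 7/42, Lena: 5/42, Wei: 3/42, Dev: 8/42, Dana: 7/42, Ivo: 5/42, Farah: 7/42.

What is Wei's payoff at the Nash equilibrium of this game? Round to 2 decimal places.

50.14 dollars

Player j's private return per contributed unit is 5.5 × (j's share). Contributing is weakly dominant for j when that share is at least 1/5.5 = 0.1818, and contributing 0 is dominant otherwise.
Dev alone (share 8/42) is above the threshold, contributing 36; the remaining 6 contribute 0. Total contributed: 36.
Wei keeps 36 and receives 5.5 × 36 × 3/42 = 14.14 from the bonus pool, for a payoff of 50.14.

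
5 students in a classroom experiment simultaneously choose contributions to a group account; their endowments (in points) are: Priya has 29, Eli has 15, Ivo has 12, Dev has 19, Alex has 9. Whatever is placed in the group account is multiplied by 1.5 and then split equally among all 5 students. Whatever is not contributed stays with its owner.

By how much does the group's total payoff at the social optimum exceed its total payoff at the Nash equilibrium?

The private return per contributed unit is 1.5/5 = 0.3000 < 1 for every player regardless of endowment, so the Nash equilibrium is zero contribution and the group total is Σ E_j = 29 + 15 + 12 + 19 + 9 = 84.
Each contributed unit returns 1.500 to the group, so the social optimum is full contribution by everyone: group total = 1.500 × 84 = 126.00.
Efficiency loss = (1.500 − 1) × 84 = 42.00.

42.00 points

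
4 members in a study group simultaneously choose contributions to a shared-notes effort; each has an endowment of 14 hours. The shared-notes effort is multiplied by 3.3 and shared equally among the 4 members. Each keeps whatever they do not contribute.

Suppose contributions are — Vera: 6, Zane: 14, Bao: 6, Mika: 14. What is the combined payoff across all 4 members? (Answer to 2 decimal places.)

Total contributed: 6 + 14 + 6 + 14 = 40; total kept: 4 × 14 − 40 = 16.
The shared-notes effort pays out 3.3 × 40 = 132.00 in aggregate.
Group total = 16 + 132.00 = 148.00.

148.00 hours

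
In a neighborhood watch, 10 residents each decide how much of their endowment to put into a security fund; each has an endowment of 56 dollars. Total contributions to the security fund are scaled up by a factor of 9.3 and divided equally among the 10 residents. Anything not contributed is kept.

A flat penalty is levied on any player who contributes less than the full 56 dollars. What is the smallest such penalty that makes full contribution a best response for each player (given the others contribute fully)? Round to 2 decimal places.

3.92 dollars

Given the others contribute fully, the best deviation is to contribute 0 (any partial contribution still incurs the fine and gives up units whose private return 0.9300 is below 1).
Deviating from 56 to 0 saves 56 dollars but forfeits the deviator's share of the drop in the security fund: 9.3/10 × 56 = 52.08.
So the deviation gain is 56 − 52.08 = 3.92, and the fine must be at least 3.92 dollars to wipe it out.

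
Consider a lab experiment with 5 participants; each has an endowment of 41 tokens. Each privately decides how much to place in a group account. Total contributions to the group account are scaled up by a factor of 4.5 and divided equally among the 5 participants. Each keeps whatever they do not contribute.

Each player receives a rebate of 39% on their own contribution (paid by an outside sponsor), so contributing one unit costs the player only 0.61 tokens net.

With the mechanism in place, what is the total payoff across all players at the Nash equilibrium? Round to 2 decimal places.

1002.45 tokens

Under the mechanism each unit contributed yields (4.5/5) / 0.61 = 1.4754 back to its contributor per unit of net cost, which exceeds 1, making full contribution the dominant choice for everyone.
At the Nash equilibrium everyone contributes 41. Group total payoff = 5 × (41 × 0.39 + 4.5 × 41) = 1002.45.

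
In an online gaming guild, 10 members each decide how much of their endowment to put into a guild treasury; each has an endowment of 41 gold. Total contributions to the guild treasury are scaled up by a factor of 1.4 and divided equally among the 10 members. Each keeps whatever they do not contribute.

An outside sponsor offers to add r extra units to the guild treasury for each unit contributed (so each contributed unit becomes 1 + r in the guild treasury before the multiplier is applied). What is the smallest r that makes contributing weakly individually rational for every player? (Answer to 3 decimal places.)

With matching at rate r, one contributed unit becomes (1 + r) in the guild treasury and returns 1.4 × (1 + r) / 10 to the contributor.
Setting this equal to 1: 1 + r = 10/1.4 = 7.1429.
So the minimum matching rate is r = 7.1429 − 1 = 6.143.

6.143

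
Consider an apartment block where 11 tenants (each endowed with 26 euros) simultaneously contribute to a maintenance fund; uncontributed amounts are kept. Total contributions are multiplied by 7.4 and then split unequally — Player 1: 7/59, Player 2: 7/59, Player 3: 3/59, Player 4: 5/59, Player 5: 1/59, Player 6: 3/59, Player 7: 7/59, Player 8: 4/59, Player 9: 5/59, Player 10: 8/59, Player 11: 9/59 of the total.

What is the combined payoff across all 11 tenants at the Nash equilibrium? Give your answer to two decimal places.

618.80 euros

Player j's private return per contributed unit is 7.4 × (j's share). Contributing is weakly dominant for j when that share is at least 1/7.4 = 0.1351, and contributing 0 is dominant otherwise.
Player 10 and Player 11 are above the threshold, contributing 26 each; the remaining 9 contribute 0. Total contributed: 52.
The maintenance fund pays out 7.4 × 52 = 384.80 in total (split across the unequal shares, but the aggregate is all that matters for the group sum).
The 9 free-riders keep 26 each, adding 234. Group total = 234 + 384.80 = 618.80.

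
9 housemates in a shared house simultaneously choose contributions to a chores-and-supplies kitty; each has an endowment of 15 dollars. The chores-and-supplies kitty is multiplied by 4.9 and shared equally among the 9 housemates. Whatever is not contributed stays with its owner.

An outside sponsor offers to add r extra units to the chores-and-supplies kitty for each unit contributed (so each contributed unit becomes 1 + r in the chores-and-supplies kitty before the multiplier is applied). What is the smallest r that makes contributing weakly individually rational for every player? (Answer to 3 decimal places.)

With matching at rate r, one contributed unit becomes (1 + r) in the chores-and-supplies kitty and returns 4.9 × (1 + r) / 9 to the contributor.
Setting this equal to 1: 1 + r = 9/4.9 = 1.8367.
So the minimum matching rate is r = 1.8367 − 1 = 0.837.

0.837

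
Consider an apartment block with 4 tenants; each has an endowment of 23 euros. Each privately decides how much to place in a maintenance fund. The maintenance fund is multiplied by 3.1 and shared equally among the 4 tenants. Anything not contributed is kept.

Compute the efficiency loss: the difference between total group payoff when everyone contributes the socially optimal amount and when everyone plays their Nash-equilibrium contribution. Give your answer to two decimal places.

Each contributed unit returns 3.1/4 = 0.7750 to its contributor — below 1 — so contributing 0 is dominant for every player. At the Nash equilibrium everyone keeps their 23, and the group total is 4 × 23 = 92.
Each contributed unit returns 3.100 to the group as a whole (0.7750 to each of 4 players), which exceeds 1, so the social optimum is full contribution: group total = 3.100 × 92 = 285.20.
Efficiency loss = 285.20 − 92 = 193.20.

193.20 euros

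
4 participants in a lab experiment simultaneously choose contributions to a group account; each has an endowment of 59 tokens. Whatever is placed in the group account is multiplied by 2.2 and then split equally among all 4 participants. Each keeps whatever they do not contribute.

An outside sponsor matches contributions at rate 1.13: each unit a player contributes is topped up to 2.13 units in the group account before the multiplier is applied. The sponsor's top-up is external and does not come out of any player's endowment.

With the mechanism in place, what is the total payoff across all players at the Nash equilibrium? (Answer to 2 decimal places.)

1105.90 tokens

Under the mechanism each unit contributed yields 2.2 × 2.13 / 4 = 1.1715 back to its contributor per unit of net cost, which exceeds 1, making full contribution the dominant choice for everyone.
So the Nash equilibrium is full contribution by all 4; the group earns 2.2 × 2.13 × 236 = 1105.90.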